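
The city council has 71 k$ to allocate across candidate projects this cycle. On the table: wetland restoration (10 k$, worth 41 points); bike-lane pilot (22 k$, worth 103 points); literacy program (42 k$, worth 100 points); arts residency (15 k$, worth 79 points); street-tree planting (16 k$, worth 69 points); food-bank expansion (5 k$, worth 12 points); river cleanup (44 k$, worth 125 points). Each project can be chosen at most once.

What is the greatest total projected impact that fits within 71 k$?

304

Density check — arts residency 5.27, bike-lane pilot 4.68, street-tree planting 4.31 are the best per k$.
Best packing: wetland restoration + bike-lane pilot + arts residency + street-tree planting + food-bank expansion — 68 k$, 304 total.
The closest alternative, wetland restoration + bike-lane pilot + arts residency + street-tree planting, reaches only 292.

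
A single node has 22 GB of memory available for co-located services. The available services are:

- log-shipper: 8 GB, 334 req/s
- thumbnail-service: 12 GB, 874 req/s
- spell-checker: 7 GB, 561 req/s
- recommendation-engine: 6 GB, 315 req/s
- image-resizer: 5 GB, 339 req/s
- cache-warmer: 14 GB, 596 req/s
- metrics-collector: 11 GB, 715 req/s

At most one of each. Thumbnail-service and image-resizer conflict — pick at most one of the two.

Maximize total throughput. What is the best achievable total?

1435

The ratio ordering already packs tightly: thumbnail-service + spell-checker, 19 GB, 1435.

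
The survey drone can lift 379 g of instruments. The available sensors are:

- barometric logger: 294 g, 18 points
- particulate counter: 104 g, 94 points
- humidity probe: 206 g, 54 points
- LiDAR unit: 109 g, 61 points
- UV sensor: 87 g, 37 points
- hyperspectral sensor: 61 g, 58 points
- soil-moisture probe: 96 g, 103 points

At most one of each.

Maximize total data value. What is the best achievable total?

Best packing: particulate counter + LiDAR unit + hyperspectral sensor + soil-moisture probe — 370 g, 316 total.

316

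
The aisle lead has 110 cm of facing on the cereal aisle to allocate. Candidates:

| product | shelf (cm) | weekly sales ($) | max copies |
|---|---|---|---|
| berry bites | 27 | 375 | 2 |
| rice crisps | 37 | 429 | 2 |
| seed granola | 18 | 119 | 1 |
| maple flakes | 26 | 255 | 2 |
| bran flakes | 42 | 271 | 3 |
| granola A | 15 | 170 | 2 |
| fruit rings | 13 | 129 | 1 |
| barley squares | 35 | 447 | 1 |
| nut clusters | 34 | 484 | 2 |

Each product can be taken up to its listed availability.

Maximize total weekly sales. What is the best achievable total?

The ratio ordering already packs tightly: berry bites + granola A + 2×nut clusters, 110 cm, 1513.
Nothing else within 110 cm beats 1513.

1513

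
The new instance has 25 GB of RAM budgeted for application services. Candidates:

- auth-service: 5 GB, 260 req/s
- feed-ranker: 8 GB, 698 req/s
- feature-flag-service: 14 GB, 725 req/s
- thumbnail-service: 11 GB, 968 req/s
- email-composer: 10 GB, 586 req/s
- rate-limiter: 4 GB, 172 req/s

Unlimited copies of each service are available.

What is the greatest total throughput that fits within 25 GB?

Ranking by ratio (throughput/GB): thumbnail-service 88.00, feed-ranker 87.25, email-composer 58.60.
Taking the top-ratio services first gives 2×thumbnail-service for 1936 (22 GB).
The 22 GB tied up in 2×thumbnail-service is better spent on 3×feed-ranker — total rises to 2094 (24 GB).
No other feasible combination exceeds 2094.

2094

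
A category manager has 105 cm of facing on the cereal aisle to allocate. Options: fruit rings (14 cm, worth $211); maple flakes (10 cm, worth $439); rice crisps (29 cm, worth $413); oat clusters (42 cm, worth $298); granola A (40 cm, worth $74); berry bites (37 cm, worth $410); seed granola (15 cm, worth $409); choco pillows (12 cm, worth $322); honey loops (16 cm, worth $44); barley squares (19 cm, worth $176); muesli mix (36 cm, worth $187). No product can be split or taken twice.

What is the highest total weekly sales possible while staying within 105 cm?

The ratio heuristic lands on fruit rings + maple flakes + rice crisps + seed granola + choco pillows + barley squares (1970) but leaves 6 cm idle.
The 33 cm tied up in fruit rings and barley squares is better spent on berry bites — total rises to 1993 (103 cm).

1993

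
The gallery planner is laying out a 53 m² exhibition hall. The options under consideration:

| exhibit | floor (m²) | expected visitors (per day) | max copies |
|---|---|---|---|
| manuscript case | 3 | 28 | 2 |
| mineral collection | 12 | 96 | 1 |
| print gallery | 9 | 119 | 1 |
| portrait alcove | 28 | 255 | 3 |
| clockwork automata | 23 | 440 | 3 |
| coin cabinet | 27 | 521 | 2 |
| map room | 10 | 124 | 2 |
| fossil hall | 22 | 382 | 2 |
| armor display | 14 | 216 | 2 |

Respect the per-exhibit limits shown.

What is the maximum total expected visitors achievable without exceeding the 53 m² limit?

989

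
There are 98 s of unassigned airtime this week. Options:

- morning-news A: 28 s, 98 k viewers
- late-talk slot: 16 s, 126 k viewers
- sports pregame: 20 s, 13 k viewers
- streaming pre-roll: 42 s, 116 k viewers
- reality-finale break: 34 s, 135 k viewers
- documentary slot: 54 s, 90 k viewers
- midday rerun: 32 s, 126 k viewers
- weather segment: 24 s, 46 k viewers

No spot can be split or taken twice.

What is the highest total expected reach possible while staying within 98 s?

By expected reach per s: late-talk slot 7.88, reality-finale break 3.97, midday rerun 3.94 lead.
The ratio ordering already packs tightly: late-talk slot + reality-finale break + midday rerun, 82 s, 387.
Runner-up late-talk slot + streaming pre-roll + reality-finale break tops out at 377.

387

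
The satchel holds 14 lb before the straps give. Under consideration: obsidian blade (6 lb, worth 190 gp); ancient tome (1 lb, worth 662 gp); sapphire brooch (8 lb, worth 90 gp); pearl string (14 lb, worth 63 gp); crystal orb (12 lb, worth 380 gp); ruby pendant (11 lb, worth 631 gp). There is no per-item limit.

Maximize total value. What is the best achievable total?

9268

Best packing: 14×ancient tome — 14 lb, 9268 total.
That's the maximum — no swap from here does better than 9268.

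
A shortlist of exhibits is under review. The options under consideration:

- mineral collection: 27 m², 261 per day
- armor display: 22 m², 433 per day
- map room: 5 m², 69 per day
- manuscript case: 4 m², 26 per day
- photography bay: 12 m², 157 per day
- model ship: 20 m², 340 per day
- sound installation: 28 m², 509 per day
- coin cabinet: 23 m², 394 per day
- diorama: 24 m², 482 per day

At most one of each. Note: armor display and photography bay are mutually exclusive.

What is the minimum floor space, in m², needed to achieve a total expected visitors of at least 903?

46

Minimise m² subject to total expected visitors ≥ 903.
armor display + diorama: 915 expected visitors at 46 m².
Below 46 m² the best achievable stays under 903.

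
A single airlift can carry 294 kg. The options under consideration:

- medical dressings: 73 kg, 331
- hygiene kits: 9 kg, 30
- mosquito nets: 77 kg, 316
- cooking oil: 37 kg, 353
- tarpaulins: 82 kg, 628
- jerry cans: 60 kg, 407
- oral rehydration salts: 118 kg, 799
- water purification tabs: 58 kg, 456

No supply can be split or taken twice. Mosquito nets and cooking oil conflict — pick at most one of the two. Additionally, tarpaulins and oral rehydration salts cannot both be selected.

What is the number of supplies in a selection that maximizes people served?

The maximum people served within 294 kg is 2045.
One optimal bundle: hygiene kits + cooking oil + jerry cans + oral rehydration salts + water purification tabs (282 kg).
Any selection reaching 2045 contains exactly 5 supplies.

5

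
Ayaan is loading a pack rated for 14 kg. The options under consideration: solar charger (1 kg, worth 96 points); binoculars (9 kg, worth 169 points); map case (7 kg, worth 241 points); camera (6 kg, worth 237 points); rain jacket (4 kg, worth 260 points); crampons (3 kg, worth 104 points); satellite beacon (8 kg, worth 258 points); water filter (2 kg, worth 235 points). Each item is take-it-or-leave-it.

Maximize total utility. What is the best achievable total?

832

By utility per kg: water filter 117.50, solar charger 96.00, rain jacket 65.00, camera 39.50 lead.
Filling by ratio: solar charger + camera + rain jacket + water filter for 828, with 1 kg left unused.
The 6 kg tied up in camera is better spent on map case — total rises to 832 (14 kg).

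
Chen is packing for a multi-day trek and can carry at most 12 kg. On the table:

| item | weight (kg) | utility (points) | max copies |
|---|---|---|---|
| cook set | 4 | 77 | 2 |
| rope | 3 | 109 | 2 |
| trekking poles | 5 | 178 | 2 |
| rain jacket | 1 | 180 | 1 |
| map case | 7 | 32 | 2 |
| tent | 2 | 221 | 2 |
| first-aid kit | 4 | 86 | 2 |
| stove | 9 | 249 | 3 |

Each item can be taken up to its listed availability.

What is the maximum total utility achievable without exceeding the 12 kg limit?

840

The ratio ordering already packs tightly: 2×rope + rain jacket + 2×tent, 11 kg, 840.
No other feasible combination exceeds 840.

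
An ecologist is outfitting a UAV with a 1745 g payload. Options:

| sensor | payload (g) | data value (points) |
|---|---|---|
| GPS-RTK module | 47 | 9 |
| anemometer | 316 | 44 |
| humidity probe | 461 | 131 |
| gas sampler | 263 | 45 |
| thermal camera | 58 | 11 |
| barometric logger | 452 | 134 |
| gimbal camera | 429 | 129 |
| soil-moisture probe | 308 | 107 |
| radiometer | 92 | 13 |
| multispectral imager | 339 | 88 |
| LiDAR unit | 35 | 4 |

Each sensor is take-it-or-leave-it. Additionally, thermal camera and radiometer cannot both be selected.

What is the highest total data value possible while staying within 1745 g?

516

Taking the top-ratio sensors first gives GPS-RTK module + humidity probe + barometric logger + gimbal camera + soil-moisture probe + LiDAR unit for 514 (1732 g).
Dropping GPS-RTK module frees 47 g; slotting in thermal camera (58 g) lifts the total to 516 at 1743 g.
Nothing else feasible within 1745 g beats 516.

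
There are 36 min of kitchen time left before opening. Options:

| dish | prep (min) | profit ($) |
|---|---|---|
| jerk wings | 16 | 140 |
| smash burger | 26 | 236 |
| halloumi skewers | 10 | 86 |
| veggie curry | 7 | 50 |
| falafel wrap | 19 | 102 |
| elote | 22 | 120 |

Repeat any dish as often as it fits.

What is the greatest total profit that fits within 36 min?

322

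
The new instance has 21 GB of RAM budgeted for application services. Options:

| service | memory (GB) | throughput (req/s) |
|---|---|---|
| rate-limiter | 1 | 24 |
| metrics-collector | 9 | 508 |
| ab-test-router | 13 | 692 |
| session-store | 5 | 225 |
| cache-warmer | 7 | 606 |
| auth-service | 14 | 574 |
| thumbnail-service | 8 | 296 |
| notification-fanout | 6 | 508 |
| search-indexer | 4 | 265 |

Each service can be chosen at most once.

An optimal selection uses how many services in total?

3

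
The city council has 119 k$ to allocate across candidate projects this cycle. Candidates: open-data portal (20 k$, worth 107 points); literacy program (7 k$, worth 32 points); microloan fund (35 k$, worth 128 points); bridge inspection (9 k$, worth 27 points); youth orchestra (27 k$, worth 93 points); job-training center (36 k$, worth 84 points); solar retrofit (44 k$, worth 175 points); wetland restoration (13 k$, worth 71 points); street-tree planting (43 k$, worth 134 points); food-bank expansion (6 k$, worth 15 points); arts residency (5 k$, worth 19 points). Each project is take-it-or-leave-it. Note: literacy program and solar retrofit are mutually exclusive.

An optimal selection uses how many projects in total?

5

Optimal total is 500.
open-data portal + microloan fund + solar retrofit + wetland restoration + arts residency hits 500 at 117 k$.
Any selection reaching 500 contains exactly 5 projects.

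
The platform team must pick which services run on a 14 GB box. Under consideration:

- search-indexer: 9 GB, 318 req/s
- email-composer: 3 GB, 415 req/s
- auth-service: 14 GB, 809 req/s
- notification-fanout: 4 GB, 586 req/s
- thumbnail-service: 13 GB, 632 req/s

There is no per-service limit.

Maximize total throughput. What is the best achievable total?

2002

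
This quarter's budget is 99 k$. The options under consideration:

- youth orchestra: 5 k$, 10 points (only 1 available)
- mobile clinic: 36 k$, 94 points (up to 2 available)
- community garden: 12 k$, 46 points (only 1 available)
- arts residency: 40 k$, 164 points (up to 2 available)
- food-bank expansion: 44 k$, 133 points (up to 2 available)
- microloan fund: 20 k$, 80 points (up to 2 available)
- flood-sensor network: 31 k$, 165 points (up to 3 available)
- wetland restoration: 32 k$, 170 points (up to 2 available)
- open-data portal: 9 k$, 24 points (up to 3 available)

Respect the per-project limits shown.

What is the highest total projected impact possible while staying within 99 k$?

510

Greedy by ratio would take youth orchestra + 3×flood-sensor network: 98 k$ used, total 505.
Dropping flood-sensor network frees 31 k$; slotting in wetland restoration (32 k$) lifts the total to 510 at 99 k$.
Every other selection either busts 99 k$ or exceeds an availability limit or fails to beat 510.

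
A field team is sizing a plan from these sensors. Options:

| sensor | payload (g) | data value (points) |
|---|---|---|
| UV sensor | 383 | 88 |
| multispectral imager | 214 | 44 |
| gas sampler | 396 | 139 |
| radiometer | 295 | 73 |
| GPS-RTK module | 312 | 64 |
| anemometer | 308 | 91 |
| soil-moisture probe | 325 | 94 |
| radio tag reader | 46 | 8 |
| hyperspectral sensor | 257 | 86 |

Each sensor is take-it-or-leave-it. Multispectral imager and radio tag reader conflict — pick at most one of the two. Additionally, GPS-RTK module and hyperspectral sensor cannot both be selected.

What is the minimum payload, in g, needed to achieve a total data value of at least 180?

582

Minimise g subject to total data value ≥ 180.
soil-moisture probe + hyperspectral sensor reaches 180 using 582 g.
Below 582 g the best achievable stays under 180.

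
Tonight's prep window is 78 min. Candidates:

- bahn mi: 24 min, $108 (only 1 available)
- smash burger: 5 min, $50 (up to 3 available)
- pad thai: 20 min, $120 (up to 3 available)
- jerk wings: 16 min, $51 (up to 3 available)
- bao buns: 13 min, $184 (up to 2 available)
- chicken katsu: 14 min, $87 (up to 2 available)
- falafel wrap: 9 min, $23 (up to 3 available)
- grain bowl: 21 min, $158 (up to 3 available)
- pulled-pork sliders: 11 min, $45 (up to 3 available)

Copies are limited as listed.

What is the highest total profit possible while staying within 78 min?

784

A density-first pass picks 3×smash burger + 2×bao buns + chicken katsu + grain bowl — 763 at 76 min.
Replace smash burger and chicken katsu with grain bowl: the trade gains 21 net, giving 784 at 78 min.
No other feasible combination exceeds 784.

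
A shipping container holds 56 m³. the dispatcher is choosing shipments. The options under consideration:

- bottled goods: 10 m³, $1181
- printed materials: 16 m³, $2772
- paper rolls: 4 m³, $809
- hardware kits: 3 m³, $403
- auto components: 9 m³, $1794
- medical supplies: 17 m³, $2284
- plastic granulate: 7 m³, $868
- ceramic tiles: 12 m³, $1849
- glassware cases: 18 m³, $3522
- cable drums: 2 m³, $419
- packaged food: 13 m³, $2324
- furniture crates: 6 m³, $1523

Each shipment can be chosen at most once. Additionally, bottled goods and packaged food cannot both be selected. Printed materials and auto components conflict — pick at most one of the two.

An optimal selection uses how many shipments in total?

7

The maximum revenue within 56 m³ is 10794.
paper rolls + hardware kits + auto components + glassware cases + cable drums + packaged food + furniture crates hits 10794 at 55 m³.
Every optimal selection uses 7 shipments.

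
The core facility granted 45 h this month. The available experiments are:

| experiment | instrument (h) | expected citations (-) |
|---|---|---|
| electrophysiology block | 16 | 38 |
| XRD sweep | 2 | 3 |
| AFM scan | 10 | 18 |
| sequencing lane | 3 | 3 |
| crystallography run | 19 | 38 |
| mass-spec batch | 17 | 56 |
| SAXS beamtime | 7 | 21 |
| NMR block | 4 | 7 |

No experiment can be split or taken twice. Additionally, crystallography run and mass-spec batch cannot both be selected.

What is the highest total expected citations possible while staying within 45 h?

122

By expected citations per h: mass-spec batch 3.29, SAXS beamtime 3.00, electrophysiology block 2.38 lead.
Best packing: electrophysiology block + mass-spec batch + SAXS beamtime + NMR block — 44 h, 122 total.
That's the maximum — no feasible swap from here does better than 122.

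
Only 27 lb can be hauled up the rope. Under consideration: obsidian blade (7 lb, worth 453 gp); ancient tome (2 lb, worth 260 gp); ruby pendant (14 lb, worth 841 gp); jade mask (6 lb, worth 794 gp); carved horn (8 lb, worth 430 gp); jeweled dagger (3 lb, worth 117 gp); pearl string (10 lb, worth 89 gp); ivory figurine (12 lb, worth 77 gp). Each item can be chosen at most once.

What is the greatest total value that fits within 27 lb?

Density check — jade mask 132.33, ancient tome 130.00, obsidian blade 64.71 are the best per lb.
Taking the top-ratio items first gives obsidian blade + ancient tome + jade mask + carved horn + jeweled dagger for 2054 (26 lb).
Replace ancient tome and carved horn and jeweled dagger with ruby pendant: the trade gains 34 net, giving 2088 at 27 lb.

2088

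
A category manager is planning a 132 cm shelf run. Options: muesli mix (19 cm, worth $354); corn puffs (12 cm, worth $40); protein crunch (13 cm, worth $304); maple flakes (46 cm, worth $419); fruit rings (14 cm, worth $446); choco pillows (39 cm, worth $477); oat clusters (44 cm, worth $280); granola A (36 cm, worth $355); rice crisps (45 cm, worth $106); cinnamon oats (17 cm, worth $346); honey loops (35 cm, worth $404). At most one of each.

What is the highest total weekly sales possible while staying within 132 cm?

2027

Filling by ratio: muesli mix + corn puffs + protein crunch + fruit rings + choco pillows + cinnamon oats for 1967, with 18 cm left unused.
Dropping corn puffs and protein crunch frees 25 cm; slotting in honey loops (35 cm) lifts the total to 2027 at 124 cm.
That's the maximum — no swap from here does better than 2027.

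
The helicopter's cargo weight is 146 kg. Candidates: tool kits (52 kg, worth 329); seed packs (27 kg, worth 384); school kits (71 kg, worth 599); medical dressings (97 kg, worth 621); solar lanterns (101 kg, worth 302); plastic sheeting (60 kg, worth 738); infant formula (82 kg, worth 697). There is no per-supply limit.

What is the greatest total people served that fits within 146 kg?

1920

Best packing: 5×seed packs — 135 kg, 1920 total.
The spare 11 kg is too small for any remaining supply, and no exchange beats 1920.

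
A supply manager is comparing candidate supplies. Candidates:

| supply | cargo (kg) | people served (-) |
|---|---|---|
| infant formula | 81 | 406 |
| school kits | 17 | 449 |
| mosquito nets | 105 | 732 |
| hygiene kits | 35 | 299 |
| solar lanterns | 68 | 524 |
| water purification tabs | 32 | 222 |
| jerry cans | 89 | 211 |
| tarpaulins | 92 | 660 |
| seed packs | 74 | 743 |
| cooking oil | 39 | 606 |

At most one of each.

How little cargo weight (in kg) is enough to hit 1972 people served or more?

162

Need the lightest bundle worth ≥ 1972.
school kits + water purification tabs + seed packs + cooking oil: 2020 people served at 162 kg.
No combination under 162 kg hits 1972.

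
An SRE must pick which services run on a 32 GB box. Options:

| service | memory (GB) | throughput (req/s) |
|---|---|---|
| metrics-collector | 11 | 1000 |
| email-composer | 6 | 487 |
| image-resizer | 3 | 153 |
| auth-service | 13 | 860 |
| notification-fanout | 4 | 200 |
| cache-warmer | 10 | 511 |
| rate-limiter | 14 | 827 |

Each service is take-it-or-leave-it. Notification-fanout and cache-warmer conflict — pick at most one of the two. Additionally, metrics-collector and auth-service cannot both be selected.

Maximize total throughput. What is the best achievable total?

Density check — metrics-collector 90.91, email-composer 81.17, auth-service 66.15 are the best per GB.
Best packing: metrics-collector + email-composer + rate-limiter — 31 GB, 2314 total.

2314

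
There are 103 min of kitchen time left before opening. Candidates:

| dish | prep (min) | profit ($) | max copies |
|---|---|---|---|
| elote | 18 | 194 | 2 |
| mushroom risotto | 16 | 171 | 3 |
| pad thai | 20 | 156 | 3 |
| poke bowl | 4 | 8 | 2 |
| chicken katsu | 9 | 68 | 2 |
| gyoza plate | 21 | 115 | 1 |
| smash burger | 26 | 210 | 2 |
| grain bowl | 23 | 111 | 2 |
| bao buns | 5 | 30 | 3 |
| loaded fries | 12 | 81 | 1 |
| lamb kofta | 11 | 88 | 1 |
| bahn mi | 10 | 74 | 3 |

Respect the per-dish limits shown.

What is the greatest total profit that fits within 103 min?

1043

By profit per min: elote 10.78, mushroom risotto 10.69, smash burger 8.08 lead.
A density-first pass picks 2×elote + 3×mushroom risotto + bao buns + lamb kofta — 1019 at 100 min.
Replace bao buns and lamb kofta with chicken katsu + bahn mi: the trade gains 24 net, giving 1043 at 103 min.
Every other selection either busts 103 min or exceeds an availability limit or fails to beat 1043.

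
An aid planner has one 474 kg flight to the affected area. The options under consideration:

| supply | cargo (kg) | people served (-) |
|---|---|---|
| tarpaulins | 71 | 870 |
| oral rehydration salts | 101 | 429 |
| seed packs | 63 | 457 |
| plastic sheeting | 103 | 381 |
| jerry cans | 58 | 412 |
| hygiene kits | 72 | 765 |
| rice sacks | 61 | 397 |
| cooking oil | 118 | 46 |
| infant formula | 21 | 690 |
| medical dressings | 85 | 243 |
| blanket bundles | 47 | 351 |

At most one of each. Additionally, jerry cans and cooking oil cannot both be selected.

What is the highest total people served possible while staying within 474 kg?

4020

Greedy by ratio would take tarpaulins + seed packs + jerry cans + hygiene kits + rice sacks + infant formula + blanket bundles: 393 kg used, total 3942.
Dropping blanket bundles frees 47 kg; slotting in oral rehydration salts (101 kg) lifts the total to 4020 at 447 kg.
Runner-up tarpaulins + oral rehydration salts + seed packs + jerry cans + hygiene kits + infant formula + blanket bundles tops out at 3974.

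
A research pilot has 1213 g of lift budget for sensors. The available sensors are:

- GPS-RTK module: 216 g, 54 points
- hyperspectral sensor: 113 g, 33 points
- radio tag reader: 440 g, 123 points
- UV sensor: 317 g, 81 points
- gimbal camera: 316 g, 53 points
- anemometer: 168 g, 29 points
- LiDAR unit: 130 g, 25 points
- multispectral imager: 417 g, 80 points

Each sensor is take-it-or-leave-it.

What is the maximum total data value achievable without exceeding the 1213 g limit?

Ranking by ratio (data value/g): hyperspectral sensor 0.29, radio tag reader 0.28, UV sensor 0.26, GPS-RTK module 0.25.
Taking GPS-RTK module + hyperspectral sensor + radio tag reader + UV sensor: 1086 g used, 291 in data value.

291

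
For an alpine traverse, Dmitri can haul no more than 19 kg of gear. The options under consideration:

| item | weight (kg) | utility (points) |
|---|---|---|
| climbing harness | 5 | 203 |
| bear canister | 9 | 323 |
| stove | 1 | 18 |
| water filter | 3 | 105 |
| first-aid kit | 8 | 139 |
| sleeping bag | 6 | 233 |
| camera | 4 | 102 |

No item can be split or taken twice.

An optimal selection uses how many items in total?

4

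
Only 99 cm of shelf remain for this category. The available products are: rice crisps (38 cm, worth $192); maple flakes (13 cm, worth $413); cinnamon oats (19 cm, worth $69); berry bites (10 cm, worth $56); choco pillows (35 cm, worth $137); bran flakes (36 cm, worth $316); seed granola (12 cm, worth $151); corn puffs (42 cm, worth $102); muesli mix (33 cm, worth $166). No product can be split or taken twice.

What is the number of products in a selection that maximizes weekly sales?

Optimal total is 1072.
rice crisps + maple flakes + bran flakes + seed granola hits 1072 at 99 cm.
All optima have 4 products.

4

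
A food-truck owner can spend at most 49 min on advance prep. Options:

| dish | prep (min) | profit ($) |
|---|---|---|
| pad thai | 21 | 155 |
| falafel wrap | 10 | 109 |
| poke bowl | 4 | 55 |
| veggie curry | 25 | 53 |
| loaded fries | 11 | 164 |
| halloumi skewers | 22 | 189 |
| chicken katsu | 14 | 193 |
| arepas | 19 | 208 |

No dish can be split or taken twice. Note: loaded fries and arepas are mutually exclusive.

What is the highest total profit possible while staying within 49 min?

565

Ranking by ratio (profit/min): loaded fries 14.91, chicken katsu 13.79, poke bowl 13.75.
Falafel wrap + poke bowl + chicken katsu + arepas uses 47 of the 49 min and totals 565.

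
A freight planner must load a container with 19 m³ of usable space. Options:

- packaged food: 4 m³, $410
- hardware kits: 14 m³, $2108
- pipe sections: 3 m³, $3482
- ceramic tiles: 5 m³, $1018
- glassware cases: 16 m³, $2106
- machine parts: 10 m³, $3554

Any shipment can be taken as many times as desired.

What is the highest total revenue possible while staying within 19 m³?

The ratio ordering already packs tightly: 6×pipe sections, 18 m³, 20892.
Nothing else within 19 m³ beats 20892.

20892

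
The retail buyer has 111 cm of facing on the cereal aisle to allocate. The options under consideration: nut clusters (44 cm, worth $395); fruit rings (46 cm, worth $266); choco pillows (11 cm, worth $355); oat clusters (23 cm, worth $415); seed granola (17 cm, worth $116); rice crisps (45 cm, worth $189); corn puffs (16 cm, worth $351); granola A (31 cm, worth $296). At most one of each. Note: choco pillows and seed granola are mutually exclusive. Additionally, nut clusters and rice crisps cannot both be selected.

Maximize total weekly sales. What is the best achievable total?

1516

Density check — choco pillows 32.27, corn puffs 21.94, oat clusters 18.04 are the best per cm.
Best packing: nut clusters + choco pillows + oat clusters + corn puffs — 94 cm, 1516 total.
That's the maximum — no feasible swap from here does better than 1516.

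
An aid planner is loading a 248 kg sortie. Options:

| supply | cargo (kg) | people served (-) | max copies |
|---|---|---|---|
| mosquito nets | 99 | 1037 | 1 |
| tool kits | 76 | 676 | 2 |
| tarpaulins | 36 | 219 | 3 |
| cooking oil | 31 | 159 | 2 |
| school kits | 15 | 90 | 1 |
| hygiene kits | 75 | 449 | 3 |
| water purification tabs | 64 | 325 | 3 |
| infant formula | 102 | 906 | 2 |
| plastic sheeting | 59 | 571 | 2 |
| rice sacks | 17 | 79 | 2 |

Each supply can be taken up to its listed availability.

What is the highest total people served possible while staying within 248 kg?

2338

Taking the top-ratio supplies first gives mosquito nets + school kits + 2×plastic sheeting for 2269 (232 kg).
Dropping school kits frees 15 kg; slotting in cooking oil (31 kg) lifts the total to 2338 at 248 kg.
Nothing else within 248 kg beats 2338.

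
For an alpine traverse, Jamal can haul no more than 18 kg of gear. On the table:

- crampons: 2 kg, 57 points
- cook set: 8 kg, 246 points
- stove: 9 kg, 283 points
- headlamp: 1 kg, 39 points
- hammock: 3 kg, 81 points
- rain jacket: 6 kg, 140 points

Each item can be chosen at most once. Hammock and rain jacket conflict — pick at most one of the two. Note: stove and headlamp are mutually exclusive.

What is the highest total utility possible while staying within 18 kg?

529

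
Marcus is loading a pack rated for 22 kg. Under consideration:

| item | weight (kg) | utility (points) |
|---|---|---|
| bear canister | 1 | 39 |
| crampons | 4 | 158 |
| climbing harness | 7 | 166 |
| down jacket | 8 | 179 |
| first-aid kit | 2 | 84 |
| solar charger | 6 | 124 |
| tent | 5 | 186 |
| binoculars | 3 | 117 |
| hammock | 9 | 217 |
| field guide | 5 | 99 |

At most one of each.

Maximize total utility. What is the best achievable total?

750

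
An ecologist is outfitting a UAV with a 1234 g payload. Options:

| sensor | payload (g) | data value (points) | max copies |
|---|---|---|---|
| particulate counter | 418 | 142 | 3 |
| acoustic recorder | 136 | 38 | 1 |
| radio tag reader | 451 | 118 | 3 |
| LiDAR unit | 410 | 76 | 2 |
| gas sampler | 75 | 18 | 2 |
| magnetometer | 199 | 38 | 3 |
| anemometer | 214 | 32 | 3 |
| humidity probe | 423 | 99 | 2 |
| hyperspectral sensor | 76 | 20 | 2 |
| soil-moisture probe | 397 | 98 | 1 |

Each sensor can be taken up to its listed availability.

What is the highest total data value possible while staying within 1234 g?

Ranking by ratio (data value/g): particulate counter 0.34, acoustic recorder 0.28, hyperspectral sensor 0.26.
A density-first pass picks 2×particulate counter + acoustic recorder + gas sampler + 2×hyperspectral sensor — 380 at 1199 g.
The 363 g tied up in acoustic recorder and gas sampler and 2×hyperspectral sensor is better spent on soil-moisture probe — total rises to 382 (1233 g).

382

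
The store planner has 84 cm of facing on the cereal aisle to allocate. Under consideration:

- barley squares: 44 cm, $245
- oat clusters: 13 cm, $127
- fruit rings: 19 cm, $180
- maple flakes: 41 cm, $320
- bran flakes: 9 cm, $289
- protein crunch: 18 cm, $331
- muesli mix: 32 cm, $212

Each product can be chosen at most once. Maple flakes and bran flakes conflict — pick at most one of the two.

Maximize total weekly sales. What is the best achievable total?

1012

By weekly sales per cm: bran flakes 32.11, protein crunch 18.39, oat clusters 9.77 lead.
Filling by ratio: oat clusters + fruit rings + bran flakes + protein crunch for 927, with 25 cm left unused.
The 13 cm tied up in oat clusters is better spent on muesli mix — total rises to 1012 (78 cm).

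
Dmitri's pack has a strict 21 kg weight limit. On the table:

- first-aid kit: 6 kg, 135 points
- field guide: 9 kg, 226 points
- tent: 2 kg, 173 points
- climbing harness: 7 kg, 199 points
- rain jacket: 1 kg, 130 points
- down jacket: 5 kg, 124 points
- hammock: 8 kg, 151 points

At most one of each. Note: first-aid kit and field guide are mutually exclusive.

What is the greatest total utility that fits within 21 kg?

Ranking by ratio (utility/kg): rain jacket 130.00, tent 86.50, climbing harness 28.43.
Greedy by ratio would take field guide + tent + climbing harness + rain jacket: 19 kg used, total 728.
Dropping field guide frees 9 kg; slotting in first-aid kit + down jacket (11 kg) lifts the total to 761 at 21 kg.

761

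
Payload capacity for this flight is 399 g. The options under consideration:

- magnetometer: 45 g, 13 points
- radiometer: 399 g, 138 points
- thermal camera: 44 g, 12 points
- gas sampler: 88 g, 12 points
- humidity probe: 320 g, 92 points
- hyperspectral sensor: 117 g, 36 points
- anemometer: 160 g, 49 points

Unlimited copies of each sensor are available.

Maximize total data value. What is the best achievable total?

Radiometer uses 399 of the 399 g and totals 138.
Nothing else within 399 g beats 138.

138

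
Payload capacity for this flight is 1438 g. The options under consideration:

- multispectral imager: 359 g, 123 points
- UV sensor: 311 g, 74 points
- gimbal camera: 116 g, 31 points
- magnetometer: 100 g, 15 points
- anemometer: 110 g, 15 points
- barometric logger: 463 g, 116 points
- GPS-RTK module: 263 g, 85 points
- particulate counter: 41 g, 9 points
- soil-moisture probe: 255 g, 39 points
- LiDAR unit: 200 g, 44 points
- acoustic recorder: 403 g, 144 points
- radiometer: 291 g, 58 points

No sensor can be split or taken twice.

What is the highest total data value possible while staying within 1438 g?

By data value per g: acoustic recorder 0.36, multispectral imager 0.34, GPS-RTK module 0.32 lead.
Filling by ratio: multispectral imager + gimbal camera + GPS-RTK module + particulate counter + LiDAR unit + acoustic recorder for 436, with 56 g left unused.
Reworking the packing: multispectral imager + UV sensor + magnetometer + GPS-RTK module + acoustic recorder uses 1436 g and improves the total to 441.

441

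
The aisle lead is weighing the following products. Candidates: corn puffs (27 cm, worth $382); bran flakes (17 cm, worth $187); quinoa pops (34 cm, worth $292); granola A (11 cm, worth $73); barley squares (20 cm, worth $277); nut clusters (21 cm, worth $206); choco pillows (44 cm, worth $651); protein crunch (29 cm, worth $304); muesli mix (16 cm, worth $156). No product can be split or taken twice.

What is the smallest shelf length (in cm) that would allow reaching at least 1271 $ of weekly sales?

91

Minimise cm subject to total weekly sales ≥ 1271.
corn puffs + barley squares + choco pillows: 1310 weekly sales at 91 cm.
No combination under 91 cm hits 1271.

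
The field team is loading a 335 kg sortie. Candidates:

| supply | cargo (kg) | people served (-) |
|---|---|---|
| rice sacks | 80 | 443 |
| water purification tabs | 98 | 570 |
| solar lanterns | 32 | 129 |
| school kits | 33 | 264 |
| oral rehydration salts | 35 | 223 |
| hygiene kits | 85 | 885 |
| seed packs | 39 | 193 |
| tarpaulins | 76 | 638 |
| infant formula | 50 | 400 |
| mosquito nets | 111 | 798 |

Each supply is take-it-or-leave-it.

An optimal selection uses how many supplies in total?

The maximum people served within 335 kg is 2721.
One optimal bundle: hygiene kits + tarpaulins + infant formula + mosquito nets (322 kg).
All optima have 4 supplies.

4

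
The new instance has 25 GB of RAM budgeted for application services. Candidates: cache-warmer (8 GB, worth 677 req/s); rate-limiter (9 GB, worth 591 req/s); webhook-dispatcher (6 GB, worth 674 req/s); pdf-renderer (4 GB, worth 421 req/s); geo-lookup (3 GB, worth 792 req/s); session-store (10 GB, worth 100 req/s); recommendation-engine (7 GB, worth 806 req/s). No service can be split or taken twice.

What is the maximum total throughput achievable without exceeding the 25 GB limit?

Greedy by ratio would take webhook-dispatcher + pdf-renderer + geo-lookup + recommendation-engine: 20 GB used, total 2693.
The 4 GB tied up in pdf-renderer is better spent on cache-warmer — total rises to 2949 (24 GB).
Next best is rate-limiter + webhook-dispatcher + geo-lookup + recommendation-engine at 2863 (25 GB) — short by 86.

2949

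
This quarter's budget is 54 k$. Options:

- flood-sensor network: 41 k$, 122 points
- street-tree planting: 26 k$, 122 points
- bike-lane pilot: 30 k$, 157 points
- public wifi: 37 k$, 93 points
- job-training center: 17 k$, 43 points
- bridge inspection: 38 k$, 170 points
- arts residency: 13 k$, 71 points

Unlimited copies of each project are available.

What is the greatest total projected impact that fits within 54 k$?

284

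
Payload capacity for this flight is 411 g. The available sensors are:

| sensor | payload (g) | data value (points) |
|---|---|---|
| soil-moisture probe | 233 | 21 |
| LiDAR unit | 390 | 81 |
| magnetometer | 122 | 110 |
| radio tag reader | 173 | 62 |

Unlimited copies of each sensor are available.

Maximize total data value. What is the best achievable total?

By data value per g: magnetometer 0.90, radio tag reader 0.36, LiDAR unit 0.21, soil-moisture probe 0.09 lead.
Taking 3×magnetometer: 366 g used, 330 in data value.
No other feasible combination exceeds 330.

330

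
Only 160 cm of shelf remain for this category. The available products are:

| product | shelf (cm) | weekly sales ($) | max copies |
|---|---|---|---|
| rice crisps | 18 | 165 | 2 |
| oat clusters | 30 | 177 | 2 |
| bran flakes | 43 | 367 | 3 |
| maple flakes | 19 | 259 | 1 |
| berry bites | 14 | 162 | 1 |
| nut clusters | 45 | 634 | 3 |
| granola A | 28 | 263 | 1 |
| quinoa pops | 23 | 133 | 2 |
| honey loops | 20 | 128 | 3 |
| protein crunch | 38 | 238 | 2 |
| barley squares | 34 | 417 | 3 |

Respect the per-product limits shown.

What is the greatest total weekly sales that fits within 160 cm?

2161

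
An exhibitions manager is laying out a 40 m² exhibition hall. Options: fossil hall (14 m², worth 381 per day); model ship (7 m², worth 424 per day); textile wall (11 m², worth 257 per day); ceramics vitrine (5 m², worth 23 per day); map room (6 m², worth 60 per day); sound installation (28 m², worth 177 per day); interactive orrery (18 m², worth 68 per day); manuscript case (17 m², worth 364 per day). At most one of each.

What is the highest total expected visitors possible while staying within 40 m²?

1169

Density check — model ship 60.57, fossil hall 27.21, textile wall 23.36, manuscript case 21.41 are the best per m².
A density-first pass picks fossil hall + model ship + textile wall + map room — 1122 at 38 m².
Dropping textile wall and map room frees 17 m²; slotting in manuscript case (17 m²) lifts the total to 1169 at 38 m².
That's the maximum — no swap from here does better than 1169.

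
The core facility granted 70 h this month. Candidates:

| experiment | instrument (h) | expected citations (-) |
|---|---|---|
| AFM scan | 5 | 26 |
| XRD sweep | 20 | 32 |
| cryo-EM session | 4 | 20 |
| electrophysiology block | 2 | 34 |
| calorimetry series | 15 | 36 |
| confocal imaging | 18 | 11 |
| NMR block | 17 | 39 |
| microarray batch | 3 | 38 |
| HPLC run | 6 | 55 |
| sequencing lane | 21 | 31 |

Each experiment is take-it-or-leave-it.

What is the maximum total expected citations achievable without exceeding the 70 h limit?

A density-first pass picks AFM scan + cryo-EM session + electrophysiology block + calorimetry series + confocal imaging + NMR block + microarray batch + HPLC run — 259 at 70 h.
The 22 h tied up in cryo-EM session and confocal imaging is better spent on XRD sweep — total rises to 260 (68 h).

260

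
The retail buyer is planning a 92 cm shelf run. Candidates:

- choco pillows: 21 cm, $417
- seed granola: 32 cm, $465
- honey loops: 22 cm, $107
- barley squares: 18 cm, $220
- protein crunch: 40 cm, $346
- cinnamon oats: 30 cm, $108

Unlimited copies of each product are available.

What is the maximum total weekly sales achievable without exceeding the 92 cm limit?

The ratio ordering already packs tightly: 4×choco pillows, 84 cm, 1668.

1668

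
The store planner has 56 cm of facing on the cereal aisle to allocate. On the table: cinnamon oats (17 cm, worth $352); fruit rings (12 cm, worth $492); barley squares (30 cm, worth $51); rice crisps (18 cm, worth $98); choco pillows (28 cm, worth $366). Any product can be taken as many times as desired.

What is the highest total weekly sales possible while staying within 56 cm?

1968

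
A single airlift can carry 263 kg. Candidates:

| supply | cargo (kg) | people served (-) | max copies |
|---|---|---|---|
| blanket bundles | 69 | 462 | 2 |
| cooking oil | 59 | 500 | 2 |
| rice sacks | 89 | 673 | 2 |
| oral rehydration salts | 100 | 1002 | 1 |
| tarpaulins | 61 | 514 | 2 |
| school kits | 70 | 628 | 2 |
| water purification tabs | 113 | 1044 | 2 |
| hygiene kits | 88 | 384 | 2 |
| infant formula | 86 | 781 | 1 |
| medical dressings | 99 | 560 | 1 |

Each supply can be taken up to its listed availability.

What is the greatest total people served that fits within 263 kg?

The ratio heuristic lands on oral rehydration salts + water purification tabs (2046) but leaves 50 kg idle.
The 113 kg tied up in water purification tabs is better spent on school kits + infant formula — total rises to 2411 (256 kg).

2411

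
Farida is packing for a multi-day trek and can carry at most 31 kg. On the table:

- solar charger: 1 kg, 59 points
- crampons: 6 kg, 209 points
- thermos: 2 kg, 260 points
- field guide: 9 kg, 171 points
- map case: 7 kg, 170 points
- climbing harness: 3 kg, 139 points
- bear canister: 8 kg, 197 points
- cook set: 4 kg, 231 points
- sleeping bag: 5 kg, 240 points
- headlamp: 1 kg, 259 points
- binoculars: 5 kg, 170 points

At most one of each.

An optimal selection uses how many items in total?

8

The maximum utility within 31 kg is 1598.
One optimal bundle: solar charger + crampons + thermos + map case + cook set + sleeping bag + headlamp + binoculars (31 kg).
Every optimal selection uses 8 items.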